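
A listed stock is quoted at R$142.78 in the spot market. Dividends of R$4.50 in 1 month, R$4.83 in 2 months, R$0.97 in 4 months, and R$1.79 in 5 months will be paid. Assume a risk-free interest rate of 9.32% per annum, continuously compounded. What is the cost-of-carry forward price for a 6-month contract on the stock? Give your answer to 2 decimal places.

R$137.14

PV(dividends) I = 4.50·e^(−0.0932·1/12) + 4.83·e^(−0.0932·2/12) + 0.97·e^(−0.0932·4/12) + 1.79·e^(−0.0932·5/12)
I = 4.4652 + 4.7556 + 0.9403 + 1.7218 = 11.8829
F = (S − I)·e^(rT) = (142.78 − 11.8829) · e^(0.0932·6/12)
= 130.8971 · e^0.046600 = 130.8971 × 1.047703 = R$137.14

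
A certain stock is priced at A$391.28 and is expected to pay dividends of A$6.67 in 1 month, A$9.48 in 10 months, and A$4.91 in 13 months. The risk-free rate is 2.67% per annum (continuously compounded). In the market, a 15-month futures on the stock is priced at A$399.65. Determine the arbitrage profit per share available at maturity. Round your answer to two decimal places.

A$16.49 per share

PV(dividends) I = 6.67·e^(−0.0267·1/12) + 9.48·e^(−0.0267·10/12) + 4.91·e^(−0.0267·13/12) = 20.6966
Fair futures F* = (S − I)·e^(rT) = (391.28 − 20.6966)·e^0.033375 = 370.5834 × 1.033938 = 383.1603
Market A$399.65 > fair 383.1603: forward overpriced → cash-and-carry (borrow at r, buy the stock and collect the dividends, short the forward).
Profit at T = |F_mkt − F*| = |399.65 − 383.1603| = A$16.49 per share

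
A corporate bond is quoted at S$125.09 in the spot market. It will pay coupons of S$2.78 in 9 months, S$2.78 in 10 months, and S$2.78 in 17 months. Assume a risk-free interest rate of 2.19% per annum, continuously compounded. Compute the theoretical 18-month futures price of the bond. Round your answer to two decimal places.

PV(coupons) I = 2.78·e^(−0.0219·9/12) + 2.78·e^(−0.0219·10/12) + 2.78·e^(−0.0219·17/12)
I = 2.7347 + 2.7297 + 2.6951 = 8.1595
F = (S − I)·e^(rT) = (125.09 − 8.1595) · e^(0.0219·18/12)
= 116.9305 · e^0.032850 = 116.9305 × 1.033396 = S$120.84

S$120.84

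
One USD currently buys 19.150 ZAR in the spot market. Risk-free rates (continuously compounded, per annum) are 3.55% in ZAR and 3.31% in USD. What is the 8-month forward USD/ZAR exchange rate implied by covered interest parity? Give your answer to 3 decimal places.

F = S·e^((r_ZAR − r_USD)T) = 19.150 · e^((0.0355 − 0.0331) × 8/12)
= 19.150 · e^0.001600 = 19.150 × 1.001601
F = 19.181 ZAR per USD

19.181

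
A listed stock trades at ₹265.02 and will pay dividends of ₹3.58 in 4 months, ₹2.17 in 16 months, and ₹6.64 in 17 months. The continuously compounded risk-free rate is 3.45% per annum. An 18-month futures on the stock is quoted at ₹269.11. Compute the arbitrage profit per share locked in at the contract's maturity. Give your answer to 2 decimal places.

₹2.58 per share

PV(dividends) I = 3.58·e^(−0.0345·4/12) + 2.17·e^(−0.0345·16/12) + 6.64·e^(−0.0345·17/12) = 11.9348
Fair futures F* = (S − I)·e^(rT) = (265.02 − 11.9348)·e^0.051750 = 253.0852 × 1.053112 = 266.5271
Market ₹269.11 > fair 266.5271: forward overpriced → cash-and-carry (borrow at r, buy the stock and collect the dividends, short the forward).
Profit at T = |F_mkt − F*| = |269.11 − 266.5271| = ₹2.58 per share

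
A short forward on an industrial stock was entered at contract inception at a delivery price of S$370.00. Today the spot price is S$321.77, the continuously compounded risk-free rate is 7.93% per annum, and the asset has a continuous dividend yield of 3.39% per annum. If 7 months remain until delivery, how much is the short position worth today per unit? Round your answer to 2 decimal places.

S$37.80

Current fair forward for the remaining 7 months: F = S·e^((r − q)·T), (r − q) = 0.0793 − 0.0339 = 0.0454
F = 321.77 · e^(0.0454 × 7/12) = 321.77 × 1.026837 = 330.4053
Value of long forward = (F − K)·e^(−rT) = (330.4053 − 370.00) · e^(−0.0793·7/12)
= -39.5947 × 0.954795 = -37.80
Short position value = −(long value) = S$37.80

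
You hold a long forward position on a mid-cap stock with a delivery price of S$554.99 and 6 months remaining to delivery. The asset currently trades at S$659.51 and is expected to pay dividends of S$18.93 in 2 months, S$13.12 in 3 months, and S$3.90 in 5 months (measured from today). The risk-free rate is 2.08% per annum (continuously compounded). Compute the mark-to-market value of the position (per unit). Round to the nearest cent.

PV(remaining dividends) I = 18.93·e^(−0.0208·2/12) + 13.12·e^(−0.0208·3/12) + 3.90·e^(−0.0208·5/12) = 35.7828
Current forward F = (S − I)·e^(rT) = (659.51 − 35.7828)·e^(0.0208·6/12) = 623.7272 × 1.010454 = 630.2476
Value (long) = (F − K)·e^(−rT) = (630.2476 − 554.99) × 0.989654 = 74.4790
Value = S$74.48

S$74.48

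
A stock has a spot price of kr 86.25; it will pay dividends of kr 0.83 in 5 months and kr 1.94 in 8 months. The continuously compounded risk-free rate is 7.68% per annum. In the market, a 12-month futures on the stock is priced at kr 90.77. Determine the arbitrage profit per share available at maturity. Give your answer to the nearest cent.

kr 0.49 per share

PV(dividends) I = 0.83·e^(−0.0768·5/12) + 1.94·e^(−0.0768·8/12) = 2.6470
Fair futures F* = (S − I)·e^(rT) = (86.25 − 2.6470)·e^0.076800 = 83.6030 × 1.079826 = 90.2767
Market kr 90.77 > fair 90.2767: forward overpriced → cash-and-carry (borrow at r, buy the stock and collect the dividends, short the forward).
Profit at T = |F_mkt − F*| = |90.77 − 90.2767| = kr 0.49 per share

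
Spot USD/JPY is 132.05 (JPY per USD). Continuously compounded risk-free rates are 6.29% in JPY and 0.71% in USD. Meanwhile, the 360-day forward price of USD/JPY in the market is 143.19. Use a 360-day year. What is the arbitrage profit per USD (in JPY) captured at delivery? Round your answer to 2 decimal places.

Fair forward: F* = S·e^(carry·T), with carry = (r_JPY − r_USD) = 0.0629 − 0.0071 = 0.0558
F* = 132.05 · e^(0.0558 × 360/360) = 132.05 · e^0.055800 = 132.05 × 1.057386 = 139.6278
Market 143.19 > fair 139.6278: forward overpriced → cash-and-carry (buy spot, short the forward).
At maturity, profit = |F_mkt − F*| = |143.19 − 139.6278| = 3.56 per USD (in JPY)

3.56 per USD (in JPY)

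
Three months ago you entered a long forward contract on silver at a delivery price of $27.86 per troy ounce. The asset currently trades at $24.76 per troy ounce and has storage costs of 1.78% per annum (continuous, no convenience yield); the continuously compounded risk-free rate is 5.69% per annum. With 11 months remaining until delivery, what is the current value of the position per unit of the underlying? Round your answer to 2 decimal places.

Current fair forward for the remaining 11 months: F = S·e^((r + u)·T), (r + u) = 0.0569 + 0.0178 = 0.0747
F = 24.76 · e^(0.0747 × 11/12) = 24.76 × 1.070874 = 26.5148
Value of long forward = (F − K)·e^(−rT) = (26.5148 − 27.86) · e^(−0.0569·11/12)
= -1.3452 × 0.949179 = -1.28

-$1.28 per troy ounce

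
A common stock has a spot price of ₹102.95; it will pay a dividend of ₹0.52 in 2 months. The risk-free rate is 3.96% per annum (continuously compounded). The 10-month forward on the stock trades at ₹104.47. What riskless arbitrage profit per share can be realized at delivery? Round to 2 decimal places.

PV(dividends) I = 0.52·e^(−0.0396·2/12) = 0.5166
Fair forward F* = (S − I)·e^(rT) = (102.95 − 0.5166)·e^0.033000 = 102.4334 × 1.033551 = 105.8701
Market ₹104.47 < fair 105.8701: forward underpriced → reverse cash-and-carry (short the stock, invest proceeds at r, pay the dividends, go long the forward).
Profit at T = |F_mkt − F*| = |104.47 − 105.8701| = ₹1.40 per share

₹1.40 per share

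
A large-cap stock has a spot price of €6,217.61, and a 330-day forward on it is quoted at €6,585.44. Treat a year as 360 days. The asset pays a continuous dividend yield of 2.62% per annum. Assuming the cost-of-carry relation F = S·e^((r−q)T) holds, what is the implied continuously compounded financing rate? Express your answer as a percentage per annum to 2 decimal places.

From F = S·e^((r−q)T): (r − q) = ln(F/S)/T
ln(6585.44/6217.61) = ln(1.059159) = 0.057475
(r − q) = 0.057475 / (330/360) = 0.062700
r = ln(F/S)/T + q = 0.062700 + 0.0262 = 0.088900
r = 8.89%

8.89%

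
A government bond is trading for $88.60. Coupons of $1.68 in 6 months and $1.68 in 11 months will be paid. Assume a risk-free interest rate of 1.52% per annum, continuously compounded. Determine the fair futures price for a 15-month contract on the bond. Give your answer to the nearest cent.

$86.91

PV(coupons) I = 1.68·e^(−0.0152·6/12) + 1.68·e^(−0.0152·11/12)
I = 1.6673 + 1.6568 = 3.3241
F = (S − I)·e^(rT) = (88.60 − 3.3241) · e^(0.0152·15/12)
= 85.2759 · e^0.019000 = 85.2759 × 1.019182 = $86.91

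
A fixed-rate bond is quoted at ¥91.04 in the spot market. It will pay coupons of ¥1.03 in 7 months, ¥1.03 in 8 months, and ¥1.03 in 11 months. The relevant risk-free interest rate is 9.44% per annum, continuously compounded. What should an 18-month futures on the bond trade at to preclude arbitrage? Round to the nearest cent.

¥101.56

PV(coupons) I = 1.03·e^(−0.0944·7/12) + 1.03·e^(−0.0944·8/12) + 1.03·e^(−0.0944·11/12)
I = 0.9748 + 0.9672 + 0.9446 = 2.8866
F = (S − I)·e^(rT) = (91.04 − 2.8866) · e^(0.0944·18/12)
= 88.1534 · e^0.141600 = 88.1534 × 1.152116 = ¥101.56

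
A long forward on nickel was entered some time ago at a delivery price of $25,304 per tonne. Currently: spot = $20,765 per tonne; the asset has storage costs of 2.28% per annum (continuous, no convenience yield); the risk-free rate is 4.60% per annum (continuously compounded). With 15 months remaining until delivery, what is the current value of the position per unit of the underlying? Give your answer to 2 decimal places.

Current fair forward for the remaining 15 months: F = S·e^((r + u)·T), (r + u) = 0.0460 + 0.0228 = 0.0688
F = 20765 · e^(0.0688 × 15/12) = 20765 × 1.08980633 = 22629.8284
Value of long forward = (F − K)·e^(−rT) = (22629.8284 − 25304) · e^(−0.0460·15/12)
= -2674.1716 × 0.94412189 = -2524.74

-$2524.74 per tonne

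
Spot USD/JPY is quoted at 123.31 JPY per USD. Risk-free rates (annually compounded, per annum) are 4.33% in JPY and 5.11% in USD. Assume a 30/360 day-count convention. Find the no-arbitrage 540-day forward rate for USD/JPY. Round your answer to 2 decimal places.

121.94

By covered interest parity, F = S · (1+r_JPY)^T / (1+r_USD)^T
= 123.31 × 1.065648 / 1.077621 = 123.31 × 0.988889
F = 121.94 JPY per USD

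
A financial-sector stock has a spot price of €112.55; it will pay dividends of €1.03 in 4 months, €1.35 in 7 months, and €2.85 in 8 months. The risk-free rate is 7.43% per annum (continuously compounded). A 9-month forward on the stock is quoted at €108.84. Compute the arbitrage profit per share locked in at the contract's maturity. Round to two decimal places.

€4.86 per share

PV(dividends) I = 1.03·e^(−0.0743·4/12) + 1.35·e^(−0.0743·7/12) + 2.85·e^(−0.0743·8/12) = 5.0098
Fair forward F* = (S − I)·e^(rT) = (112.55 − 5.0098)·e^0.055725 = 107.5402 × 1.057307 = 113.7030
Market €108.84 < fair 113.7030: forward underpriced → reverse cash-and-carry (short the stock, invest proceeds at r, pay the dividends, go long the forward).
Profit at T = |F_mkt − F*| = |108.84 − 113.7030| = €4.86 per share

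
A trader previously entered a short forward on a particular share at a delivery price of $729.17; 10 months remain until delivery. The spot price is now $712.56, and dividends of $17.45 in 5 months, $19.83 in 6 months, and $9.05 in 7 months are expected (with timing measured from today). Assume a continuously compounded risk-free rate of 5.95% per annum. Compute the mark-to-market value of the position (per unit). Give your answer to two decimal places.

PV(remaining dividends) I = 17.45·e^(−0.0595·5/12) + 19.83·e^(−0.0595·6/12) + 9.05·e^(−0.0595·7/12) = 45.0127
Current forward F = (S − I)·e^(rT) = (712.56 − 45.0127)·e^(0.0595·10/12) = 667.5473 × 1.050833 = 701.4807
Value (long) = (F − K)·e^(−rT) = (701.4807 − 729.17) × 0.951626 = -26.3499
Short position value = −(long value) = $26.35

$26.35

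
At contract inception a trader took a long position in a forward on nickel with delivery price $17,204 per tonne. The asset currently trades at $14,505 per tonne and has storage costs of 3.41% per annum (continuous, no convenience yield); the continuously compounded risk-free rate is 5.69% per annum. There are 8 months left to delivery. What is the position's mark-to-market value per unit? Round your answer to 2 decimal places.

Current fair forward for the remaining 8 months: F = S·e^((r + u)·T), (r + u) = 0.0569 + 0.0341 = 0.0910
F = 14505 · e^(0.0910 × 8/12) = 14505 × 1.06254467 = 15412.2104
Value of long forward = (F − K)·e^(−rT) = (15412.2104 − 17204) · e^(−0.0569·8/12)
= -1791.7896 × 0.96277712 = -1725.09

-$1725.09 per tonne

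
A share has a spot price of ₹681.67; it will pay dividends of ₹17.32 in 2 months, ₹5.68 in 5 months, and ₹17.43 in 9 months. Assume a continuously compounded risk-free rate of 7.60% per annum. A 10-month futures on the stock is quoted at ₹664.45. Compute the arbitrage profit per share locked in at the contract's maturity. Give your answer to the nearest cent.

PV(dividends) I = 17.32·e^(−0.0760·2/12) + 5.68·e^(−0.0760·5/12) + 17.43·e^(−0.0760·9/12) = 39.0692
Fair futures F* = (S − I)·e^(rT) = (681.67 − 39.0692)·e^0.063333 = 642.6008 × 1.065382 = 684.6153
Market ₹664.45 < fair 684.6153: forward underpriced → reverse cash-and-carry (short the stock, invest proceeds at r, pay the dividends, go long the forward).
Profit at T = |F_mkt − F*| = |664.45 − 684.6153| = ₹20.17 per share

₹20.17 per share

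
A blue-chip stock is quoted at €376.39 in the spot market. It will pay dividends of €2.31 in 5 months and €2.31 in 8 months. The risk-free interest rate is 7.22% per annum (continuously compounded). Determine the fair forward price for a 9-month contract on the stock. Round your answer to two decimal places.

€392.64

PV(dividends) I = 2.31·e^(−0.0722·5/12) + 2.31·e^(−0.0722·8/12)
I = 2.2415 + 2.2014 = 4.4429
F = (S − I)·e^(rT) = (376.39 − 4.4429) · e^(0.0722·9/12)
= 371.9471 · e^0.054150 = 371.9471 × 1.055643 = €392.64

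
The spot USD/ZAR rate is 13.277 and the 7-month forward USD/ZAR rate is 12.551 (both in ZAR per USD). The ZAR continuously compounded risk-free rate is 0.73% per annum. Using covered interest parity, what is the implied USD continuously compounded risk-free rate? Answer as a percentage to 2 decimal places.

F = S·e^((r_ZAR − r_USD)T) ⇒ r_USD = r_ZAR − ln(F/S)/T
ln(12.551/13.277) = -0.056233; /(7/12) = -0.096399
r_USD = 0.0073 + 0.096399 = 0.103699
r_USD = 10.37%

10.37%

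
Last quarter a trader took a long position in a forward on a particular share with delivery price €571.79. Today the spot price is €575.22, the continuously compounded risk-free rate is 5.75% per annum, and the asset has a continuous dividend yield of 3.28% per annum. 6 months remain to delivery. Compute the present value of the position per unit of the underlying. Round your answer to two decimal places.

€10.28

Current fair forward for the remaining 6 months: F = S·e^((r − q)·T), (r − q) = 0.0575 − 0.0328 = 0.0247
F = 575.22 · e^(0.0247 × 6/12) = 575.22 × 1.012427 = 582.3683
Value of long forward = (F − K)·e^(−rT) = (582.3683 − 571.79) · e^(−0.0575·6/12)
= 10.5783 × 0.971659 = 10.28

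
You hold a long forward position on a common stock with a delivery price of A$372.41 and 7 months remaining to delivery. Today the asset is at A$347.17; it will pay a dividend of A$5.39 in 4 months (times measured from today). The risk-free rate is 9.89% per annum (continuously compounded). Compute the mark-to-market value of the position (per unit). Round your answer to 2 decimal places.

PV(remaining dividends) I = 5.39·e^(−0.0989·4/12) = 5.2152
Current forward F = (S − I)·e^(rT) = (347.17 − 5.2152)·e^(0.0989·7/12) = 341.9548 × 1.059388 = 362.2628
Value (long) = (F − K)·e^(−rT) = (362.2628 − 372.41) × 0.943941 = -9.5784
Value = -A$9.58

-A$9.58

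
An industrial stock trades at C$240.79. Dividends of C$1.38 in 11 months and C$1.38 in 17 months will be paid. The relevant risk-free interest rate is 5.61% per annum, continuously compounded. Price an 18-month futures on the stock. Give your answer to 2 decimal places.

C$259.12

PV(dividends) I = 1.38·e^(−0.0561·11/12) + 1.38·e^(−0.0561·17/12)
I = 1.3108 + 1.2746 = 2.5854
F = (S − I)·e^(rT) = (240.79 − 2.5854) · e^(0.0561·18/12)
= 238.2046 · e^0.084150 = 238.2046 × 1.087792 = C$259.12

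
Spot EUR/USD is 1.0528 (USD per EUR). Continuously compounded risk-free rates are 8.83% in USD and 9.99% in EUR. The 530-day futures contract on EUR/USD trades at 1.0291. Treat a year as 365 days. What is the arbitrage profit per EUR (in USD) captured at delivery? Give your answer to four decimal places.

Fair futures: F* = S·e^(carry·T), with carry = (r_USD − r_EUR) = 0.0883 − 0.0999 = -0.0116
F* = 1.0528 · e^(-0.0116 × 530/365) = 1.0528 · e^-0.016844 = 1.0528 × 0.983297 = 1.0352
Market 1.0291 < fair 1.0352: forward underpriced → reverse cash-and-carry (short spot, go long the forward).
At maturity, profit = |F_mkt − F*| = |1.0291 − 1.0352| = 0.0061 per EUR (in USD)

0.0061 per EUR (in USD)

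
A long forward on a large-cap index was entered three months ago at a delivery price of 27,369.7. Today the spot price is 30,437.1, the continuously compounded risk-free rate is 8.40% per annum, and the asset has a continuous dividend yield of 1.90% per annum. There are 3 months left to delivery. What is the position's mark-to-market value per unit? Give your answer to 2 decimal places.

3491.94

Current fair forward for the remaining 3 months: F = S·e^((r − q)·T), (r − q) = 0.0840 − 0.0190 = 0.0650
F = 30437.1 · e^(0.0650 × 3/12) = 30437.1 × 1.01638275 = 30935.7434
Value of long forward = (F − K)·e^(−rT) = (30935.7434 − 27369.7) · e^(−0.0840·3/12)
= 3566.0434 × 0.97921896 = 3491.94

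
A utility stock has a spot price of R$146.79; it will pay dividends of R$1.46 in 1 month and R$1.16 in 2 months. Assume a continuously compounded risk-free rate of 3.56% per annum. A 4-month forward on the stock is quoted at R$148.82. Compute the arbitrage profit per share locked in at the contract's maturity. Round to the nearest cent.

PV(dividends) I = 1.46·e^(−0.0356·1/12) + 1.16·e^(−0.0356·2/12) = 2.6088
Fair forward F* = (S − I)·e^(rT) = (146.79 − 2.6088)·e^0.011867 = 144.1812 × 1.011938 = 145.9024
Market R$148.82 > fair 145.9024: forward overpriced → cash-and-carry (borrow at r, buy the stock and collect the dividends, short the forward).
Profit at T = |F_mkt − F*| = |148.82 − 145.9024| = R$2.92 per share

R$2.92 per share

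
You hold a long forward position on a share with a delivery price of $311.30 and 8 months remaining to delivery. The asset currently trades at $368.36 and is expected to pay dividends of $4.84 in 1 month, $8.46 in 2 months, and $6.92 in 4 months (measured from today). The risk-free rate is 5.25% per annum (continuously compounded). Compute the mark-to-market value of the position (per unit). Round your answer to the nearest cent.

$47.76

PV(remaining dividends) I = 4.84·e^(−0.0525·1/12) + 8.46·e^(−0.0525·2/12) + 6.92·e^(−0.0525·4/12) = 20.0051
Current forward F = (S − I)·e^(rT) = (368.36 − 20.0051)·e^(0.0525·8/12) = 348.3549 × 1.035620 = 360.7633
Value (long) = (F − K)·e^(−rT) = (360.7633 − 311.30) × 0.965605 = 47.7620
Value = $47.76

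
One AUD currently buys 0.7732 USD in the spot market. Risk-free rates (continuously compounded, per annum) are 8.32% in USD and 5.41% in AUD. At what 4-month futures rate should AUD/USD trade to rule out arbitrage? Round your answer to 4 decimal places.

F = S·e^((r_USD − r_AUD)T) = 0.7732 · e^((0.0832 − 0.0541) × 4/12)
= 0.7732 · e^0.009700 = 0.7732 × 1.009747
F = 0.7807 USD per AUD

0.7807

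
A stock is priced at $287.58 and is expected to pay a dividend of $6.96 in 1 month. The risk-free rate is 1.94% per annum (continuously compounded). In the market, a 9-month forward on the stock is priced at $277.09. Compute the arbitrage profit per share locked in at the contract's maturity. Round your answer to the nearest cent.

$7.65 per share

PV(dividends) I = 6.96·e^(−0.0194·1/12) = 6.9488
Fair forward F* = (S − I)·e^(rT) = (287.58 − 6.9488)·e^0.014550 = 280.6312 × 1.014656 = 284.7441
Market $277.09 < fair 284.7441: forward underpriced → reverse cash-and-carry (short the stock, invest proceeds at r, pay the dividends, go long the forward).
Profit at T = |F_mkt − F*| = |277.09 − 284.7441| = $7.65 per share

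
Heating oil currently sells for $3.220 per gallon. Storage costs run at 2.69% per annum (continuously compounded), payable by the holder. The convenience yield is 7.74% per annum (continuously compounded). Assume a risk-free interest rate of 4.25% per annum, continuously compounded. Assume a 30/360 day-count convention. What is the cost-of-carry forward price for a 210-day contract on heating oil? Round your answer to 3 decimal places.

Net carry = r + u − y = 0.0425 + 0.0269 − 0.0774 = -0.0080
F = S·e^((r+u−y)T) = 3.220 · e^(-0.0080 × 210/360) = 3.220 · e^-0.004667
= 3.220 × 0.995344 = $3.205 per gallon

$3.205 per gallon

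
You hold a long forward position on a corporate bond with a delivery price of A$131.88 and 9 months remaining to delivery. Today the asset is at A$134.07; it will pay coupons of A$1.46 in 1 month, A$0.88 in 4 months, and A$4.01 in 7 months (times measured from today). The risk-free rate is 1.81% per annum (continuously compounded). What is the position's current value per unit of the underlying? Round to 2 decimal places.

-A$2.33

PV(remaining coupons) I = 1.46·e^(−0.0181·1/12) + 0.88·e^(−0.0181·4/12) + 4.01·e^(−0.0181·7/12) = 6.3004
Current forward F = (S − I)·e^(rT) = (134.07 − 6.3004)·e^(0.0181·9/12) = 127.7696 × 1.013668 = 129.5160
Value (long) = (F − K)·e^(−rT) = (129.5160 − 131.88) × 0.986517 = -2.3321
Value = -A$2.33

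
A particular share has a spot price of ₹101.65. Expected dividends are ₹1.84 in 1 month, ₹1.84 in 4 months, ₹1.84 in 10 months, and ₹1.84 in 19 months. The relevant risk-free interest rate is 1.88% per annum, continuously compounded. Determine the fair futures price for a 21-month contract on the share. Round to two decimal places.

₹97.54

PV(dividends) I = 1.84·e^(−0.0188·1/12) + 1.84·e^(−0.0188·4/12) + 1.84·e^(−0.0188·10/12) + 1.84·e^(−0.0188·19/12)
I = 1.8371 + 1.8285 + 1.8114 + 1.7860 = 7.2630
F = (S − I)·e^(rT) = (101.65 − 7.2630) · e^(0.0188·21/12)
= 94.3870 · e^0.032900 = 94.3870 × 1.033447 = ₹97.54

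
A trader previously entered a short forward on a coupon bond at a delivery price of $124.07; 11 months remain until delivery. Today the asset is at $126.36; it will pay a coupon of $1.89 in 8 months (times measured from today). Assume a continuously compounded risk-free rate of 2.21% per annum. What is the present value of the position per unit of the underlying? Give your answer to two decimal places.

-$2.92

PV(remaining coupons) I = 1.89·e^(−0.0221·8/12) = 1.8624
Current forward F = (S − I)·e^(rT) = (126.36 − 1.8624)·e^(0.0221·11/12) = 124.4976 × 1.020465 = 127.0454
Value (long) = (F − K)·e^(−rT) = (127.0454 − 124.07) × 0.979945 = 2.9157
Short position value = −(long value) = -$2.92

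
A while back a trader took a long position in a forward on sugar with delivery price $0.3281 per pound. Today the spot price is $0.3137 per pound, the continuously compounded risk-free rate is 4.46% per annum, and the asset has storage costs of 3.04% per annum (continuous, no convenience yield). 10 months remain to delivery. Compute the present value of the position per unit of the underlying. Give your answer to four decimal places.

$0.0056 per pound

Current fair forward for the remaining 10 months: F = S·e^((r + u)·T), (r + u) = 0.0446 + 0.0304 = 0.0750
F = 0.3137 · e^(0.0750 × 10/12) = 0.3137 × 1.064494 = 0.3339
Value of long forward = (F − K)·e^(−rT) = (0.3339 − 0.3281) · e^(−0.0446·10/12)
= 0.0058 × 0.963516 = 0.0056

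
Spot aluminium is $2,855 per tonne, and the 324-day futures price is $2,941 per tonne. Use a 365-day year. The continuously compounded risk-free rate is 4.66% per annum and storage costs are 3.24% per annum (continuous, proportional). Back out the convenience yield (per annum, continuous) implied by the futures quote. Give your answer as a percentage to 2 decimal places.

F = S·e^((r+u−y)T) ⇒ (r+u−y) = ln(F/S)/T
ln(2941/2855) = 0.029678; /T ⇒ 0.033434
y = r + u − ln(F/S)/T = 0.0466 + 0.0324 − 0.033434 = 0.045566
y = 4.56%

4.56%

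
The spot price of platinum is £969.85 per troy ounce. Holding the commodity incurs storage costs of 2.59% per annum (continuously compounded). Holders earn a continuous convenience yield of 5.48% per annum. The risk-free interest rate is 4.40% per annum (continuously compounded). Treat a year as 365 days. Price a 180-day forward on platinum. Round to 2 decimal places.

Net carry = r + u − y = 0.0440 + 0.0259 − 0.0548 = 0.0151
F = S·e^((r+u−y)T) = 969.85 · e^(0.0151 × 180/365) = 969.85 · e^0.007447
= 969.85 × 1.007475 = £977.10 per troy ounce

£977.10 per troy ounce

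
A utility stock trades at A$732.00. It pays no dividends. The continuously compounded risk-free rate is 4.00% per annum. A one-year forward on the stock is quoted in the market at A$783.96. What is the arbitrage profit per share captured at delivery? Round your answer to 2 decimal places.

Fair forward: F* = S·e^(carry·T), with carry = r = 0.0400
F* = 732.00 · e^(0.0400 × 12/12) = 732.00 · e^0.040000 = 732.00 × 1.040811 = A$761.8737
Market A$783.96 > fair A$761.8737: forward overpriced → cash-and-carry (buy spot, short the forward).
At maturity, profit = |F_mkt − F*| = |783.96 − 761.8737| = A$22.09 per share

A$22.09 per share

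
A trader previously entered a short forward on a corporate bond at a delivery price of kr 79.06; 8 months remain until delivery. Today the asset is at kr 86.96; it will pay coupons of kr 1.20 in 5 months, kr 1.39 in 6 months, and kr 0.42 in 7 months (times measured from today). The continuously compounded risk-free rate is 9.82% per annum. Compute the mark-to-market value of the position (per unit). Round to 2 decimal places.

-kr 10.04

PV(remaining coupons) I = 1.20·e^(−0.0982·5/12) + 1.39·e^(−0.0982·6/12) + 0.42·e^(−0.0982·7/12) = 2.8719
Current forward F = (S − I)·e^(rT) = (86.96 − 2.8719)·e^(0.0982·8/12) = 84.0881 × 1.067657 = 89.7772
Value (long) = (F − K)·e^(−rT) = (89.7772 − 79.06) × 0.936630 = 10.0381
Short position value = −(long value) = -kr 10.04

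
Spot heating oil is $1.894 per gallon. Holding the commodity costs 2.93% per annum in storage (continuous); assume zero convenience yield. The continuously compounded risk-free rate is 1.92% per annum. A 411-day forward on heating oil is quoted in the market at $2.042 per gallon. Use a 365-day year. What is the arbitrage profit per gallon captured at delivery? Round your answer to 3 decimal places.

Fair forward: F* = S·e^(carry·T), with carry = (r + u) = 0.0192 + 0.0293 = 0.0485
F* = 1.894 · e^(0.0485 × 411/365) = 1.894 · e^0.054612 = 1.894 × 1.056131 = $2.0003
Market $2.042 > fair $2.0003: forward overpriced → cash-and-carry (buy spot, short the forward).
At maturity, profit = |F_mkt − F*| = |2.042 − 2.0003| = $0.042 per gallon

$0.042 per gallon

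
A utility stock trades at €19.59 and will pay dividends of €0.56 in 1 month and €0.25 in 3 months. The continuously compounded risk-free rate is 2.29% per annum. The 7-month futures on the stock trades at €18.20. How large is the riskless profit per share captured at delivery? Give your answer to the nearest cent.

PV(dividends) I = 0.56·e^(−0.0229·1/12) + 0.25·e^(−0.0229·3/12) = 0.8075
Fair futures F* = (S − I)·e^(rT) = (19.59 − 0.8075)·e^0.013358 = 18.7825 × 1.013448 = 19.0351
Market €18.20 < fair 19.0351: forward underpriced → reverse cash-and-carry (short the stock, invest proceeds at r, pay the dividends, go long the forward).
Profit at T = |F_mkt − F*| = |18.20 − 19.0351| = €0.84 per share

€0.84 per share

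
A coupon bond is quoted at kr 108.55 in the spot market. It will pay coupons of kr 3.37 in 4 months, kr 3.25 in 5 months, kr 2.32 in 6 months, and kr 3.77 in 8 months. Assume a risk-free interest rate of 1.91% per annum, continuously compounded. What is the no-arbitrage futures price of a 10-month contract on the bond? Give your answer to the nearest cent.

PV(coupons) I = 3.37·e^(−0.0191·4/12) + 3.25·e^(−0.0191·5/12) + 2.32·e^(−0.0191·6/12) + 3.77·e^(−0.0191·8/12)
I = 3.3486 + 3.2242 + 2.2979 + 3.7223 = 12.5930
F = (S − I)·e^(rT) = (108.55 − 12.5930) · e^(0.0191·10/12)
= 95.9570 · e^0.015917 = 95.9570 × 1.016044 = kr 97.50

kr 97.50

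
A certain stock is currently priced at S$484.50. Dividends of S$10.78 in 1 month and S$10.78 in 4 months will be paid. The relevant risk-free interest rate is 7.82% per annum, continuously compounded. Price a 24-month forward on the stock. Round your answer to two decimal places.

PV(dividends) I = 10.78·e^(−0.0782·1/12) + 10.78·e^(−0.0782·4/12)
I = 10.7100 + 10.5026 = 21.2126
F = (S − I)·e^(rT) = (484.50 − 21.2126) · e^(0.0782·24/12)
= 463.2874 · e^0.156400 = 463.2874 × 1.169294 = S$541.72

S$541.72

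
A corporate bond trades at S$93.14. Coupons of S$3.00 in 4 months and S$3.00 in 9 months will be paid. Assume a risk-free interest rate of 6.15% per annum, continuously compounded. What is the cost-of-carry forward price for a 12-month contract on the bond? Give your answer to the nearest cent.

PV(coupons) I = 3.00·e^(−0.0615·4/12) + 3.00·e^(−0.0615·9/12)
I = 2.9391 + 2.8648 = 5.8039
F = (S − I)·e^(rT) = (93.14 − 5.8039) · e^(0.0615·12/12)
= 87.3361 · e^0.061500 = 87.3361 × 1.063430 = S$92.88

S$92.88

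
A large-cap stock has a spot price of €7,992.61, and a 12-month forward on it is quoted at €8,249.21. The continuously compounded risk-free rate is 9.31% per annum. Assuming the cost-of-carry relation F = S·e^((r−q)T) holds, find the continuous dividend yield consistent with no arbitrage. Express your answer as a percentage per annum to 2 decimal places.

From F = S·e^((r−q)T): (r − q) = ln(F/S)/T
ln(8249.21/7992.61) = ln(1.032105) = 0.031600
(r − q) = 0.031600 / (12/12) = 0.031600
q = r − ln(F/S)/T = 0.0931 − 0.031600 = 0.061500
q = 6.15%

6.15%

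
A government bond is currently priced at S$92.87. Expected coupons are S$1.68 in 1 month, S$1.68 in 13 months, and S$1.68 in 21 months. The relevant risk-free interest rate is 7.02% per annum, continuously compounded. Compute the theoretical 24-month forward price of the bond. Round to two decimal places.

PV(coupons) I = 1.68·e^(−0.0702·1/12) + 1.68·e^(−0.0702·13/12) + 1.68·e^(−0.0702·21/12)
I = 1.6702 + 1.5570 + 1.4858 = 4.7130
F = (S − I)·e^(rT) = (92.87 − 4.7130) · e^(0.0702·24/12)
= 88.1570 · e^0.140400 = 88.1570 × 1.150734 = S$101.45

S$101.45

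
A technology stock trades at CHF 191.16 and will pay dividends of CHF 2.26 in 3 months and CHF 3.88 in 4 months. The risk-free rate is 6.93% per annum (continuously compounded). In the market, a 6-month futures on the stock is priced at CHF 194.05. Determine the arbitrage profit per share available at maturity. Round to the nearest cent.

PV(dividends) I = 2.26·e^(−0.0693·3/12) + 3.88·e^(−0.0693·4/12) = 6.0126
Fair futures F* = (S − I)·e^(rT) = (191.16 − 6.0126)·e^0.034650 = 185.1474 × 1.035257 = 191.6751
Market CHF 194.05 > fair 191.6751: forward overpriced → cash-and-carry (borrow at r, buy the stock and collect the dividends, short the forward).
Profit at T = |F_mkt − F*| = |194.05 − 191.6751| = CHF 2.37 per share

CHF 2.37 per share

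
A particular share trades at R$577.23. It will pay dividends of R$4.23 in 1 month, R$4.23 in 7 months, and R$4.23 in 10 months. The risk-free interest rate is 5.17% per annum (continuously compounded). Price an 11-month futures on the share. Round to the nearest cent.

PV(dividends) I = 4.23·e^(−0.0517·1/12) + 4.23·e^(−0.0517·7/12) + 4.23·e^(−0.0517·10/12)
I = 4.2118 + 4.1043 + 4.0516 = 12.3677
F = (S − I)·e^(rT) = (577.23 − 12.3677) · e^(0.0517·11/12)
= 564.8623 · e^0.047392 = 564.8623 × 1.048533 = R$592.28

R$592.28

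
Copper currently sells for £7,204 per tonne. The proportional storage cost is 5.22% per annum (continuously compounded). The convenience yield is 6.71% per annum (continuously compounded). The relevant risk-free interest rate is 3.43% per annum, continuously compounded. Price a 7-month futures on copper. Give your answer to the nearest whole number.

£7,286 per tonne

Net carry = r + u − y = 0.0343 + 0.0522 − 0.0671 = 0.0194
F = S·e^((r+u−y)T) = 7204 · e^(0.0194 × 7/12) = 7204 · e^0.011317
= 7204 × 1.011381 = £7,286 per tonne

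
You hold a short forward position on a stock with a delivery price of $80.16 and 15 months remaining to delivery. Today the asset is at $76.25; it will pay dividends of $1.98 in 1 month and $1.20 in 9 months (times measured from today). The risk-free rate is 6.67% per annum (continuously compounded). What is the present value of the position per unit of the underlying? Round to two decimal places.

PV(remaining dividends) I = 1.98·e^(−0.0667·1/12) + 1.20·e^(−0.0667·9/12) = 3.1105
Current forward F = (S − I)·e^(rT) = (76.25 − 3.1105)·e^(0.0667·15/12) = 73.1395 × 1.086949 = 79.4989
Value (long) = (F − K)·e^(−rT) = (79.4989 − 80.16) × 0.920006 = -0.6082
Short position value = −(long value) = $0.61

$0.61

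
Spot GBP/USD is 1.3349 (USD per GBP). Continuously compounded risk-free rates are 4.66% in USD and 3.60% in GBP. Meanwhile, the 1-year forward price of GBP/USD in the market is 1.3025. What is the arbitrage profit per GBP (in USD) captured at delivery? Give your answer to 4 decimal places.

0.0466 per GBP (in USD)

Fair forward: F* = S·e^(carry·T), with carry = (r_USD − r_GBP) = 0.0466 − 0.0360 = 0.0106
F* = 1.3349 · e^(0.0106 × 1) = 1.3349 · e^0.010600 = 1.3349 × 1.010656 = 1.3491
Market 1.3025 < fair 1.3491: forward underpriced → reverse cash-and-carry (short spot, go long the forward).
At maturity, profit = |F_mkt − F*| = |1.3025 − 1.3491| = 0.0466 per GBP (in USD)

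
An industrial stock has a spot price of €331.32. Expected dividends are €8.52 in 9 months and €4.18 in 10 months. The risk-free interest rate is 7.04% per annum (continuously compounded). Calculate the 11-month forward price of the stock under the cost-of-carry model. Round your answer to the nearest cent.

€340.58

PV(dividends) I = 8.52·e^(−0.0704·9/12) + 4.18·e^(−0.0704·10/12)
I = 8.0818 + 3.9418 = 12.0236
F = (S − I)·e^(rT) = (331.32 − 12.0236) · e^(0.0704·11/12)
= 319.2964 · e^0.064533 = 319.2964 × 1.066661 = €340.58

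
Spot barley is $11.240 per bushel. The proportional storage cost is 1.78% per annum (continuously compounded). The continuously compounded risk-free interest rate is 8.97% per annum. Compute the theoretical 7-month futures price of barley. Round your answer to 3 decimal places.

$11.967 per bushel

Net carry = r + u − y = 0.0897 + 0.0178 − 0.0000 = 0.1075
F = S·e^((r+u−y)T) = 11.240 · e^(0.1075 × 7/12) = 11.240 · e^0.062708
= 11.240 × 1.064716 = $11.967 per bushel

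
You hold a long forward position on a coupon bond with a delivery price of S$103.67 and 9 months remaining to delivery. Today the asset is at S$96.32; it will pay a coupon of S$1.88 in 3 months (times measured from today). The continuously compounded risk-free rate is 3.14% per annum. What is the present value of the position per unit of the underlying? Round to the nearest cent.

PV(remaining coupons) I = 1.88·e^(−0.0314·3/12) = 1.8653
Current forward F = (S − I)·e^(rT) = (96.32 − 1.8653)·e^(0.0314·9/12) = 94.4547 × 1.023829 = 96.7055
Value (long) = (F − K)·e^(−rT) = (96.7055 − 103.67) × 0.976725 = -6.8024
Value = -S$6.80

-S$6.80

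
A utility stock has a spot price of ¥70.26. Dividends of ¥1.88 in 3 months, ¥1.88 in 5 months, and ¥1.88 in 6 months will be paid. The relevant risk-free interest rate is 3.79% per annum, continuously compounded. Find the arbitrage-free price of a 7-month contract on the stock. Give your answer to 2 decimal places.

PV(dividends) I = 1.88·e^(−0.0379·3/12) + 1.88·e^(−0.0379·5/12) + 1.88·e^(−0.0379·6/12)
I = 1.8623 + 1.8505 + 1.8447 = 5.5575
F = (S − I)·e^(rT) = (70.26 − 5.5575) · e^(0.0379·7/12)
= 64.7025 · e^0.022108 = 64.7025 × 1.022354 = ¥66.15

¥66.15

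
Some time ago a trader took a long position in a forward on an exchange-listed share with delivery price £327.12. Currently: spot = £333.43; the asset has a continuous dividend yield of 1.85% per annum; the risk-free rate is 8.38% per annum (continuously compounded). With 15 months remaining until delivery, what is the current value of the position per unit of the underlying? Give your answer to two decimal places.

Current fair forward for the remaining 15 months: F = S·e^((r − q)·T), (r − q) = 0.0838 − 0.0185 = 0.0653
F = 333.43 · e^(0.0653 × 15/12) = 333.43 × 1.085049 = 361.7879
Value of long forward = (F − K)·e^(−rT) = (361.7879 − 327.12) · e^(−0.0838·15/12)
= 34.6679 × 0.900550 = 31.22

£31.22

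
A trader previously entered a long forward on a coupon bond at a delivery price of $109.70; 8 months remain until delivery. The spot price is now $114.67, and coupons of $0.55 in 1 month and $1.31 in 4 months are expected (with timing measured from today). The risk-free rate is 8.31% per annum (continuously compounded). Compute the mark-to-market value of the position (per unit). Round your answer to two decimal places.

PV(remaining coupons) I = 0.55·e^(−0.0831·1/12) + 1.31·e^(−0.0831·4/12) = 1.8204
Current forward F = (S − I)·e^(rT) = (114.67 − 1.8204)·e^(0.0831·8/12) = 112.8496 × 1.056963 = 119.2779
Value (long) = (F − K)·e^(−rT) = (119.2779 − 109.70) × 0.946107 = 9.0617
Value = $9.06

$9.06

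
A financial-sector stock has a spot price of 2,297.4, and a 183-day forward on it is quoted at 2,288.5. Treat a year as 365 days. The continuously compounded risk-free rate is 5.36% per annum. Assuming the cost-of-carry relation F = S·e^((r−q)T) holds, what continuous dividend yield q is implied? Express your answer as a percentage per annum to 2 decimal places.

6.13%

From F = S·e^((r−q)T): (r − q) = ln(F/S)/T
ln(2288.5/2297.4) = ln(0.996126) = -0.003882
(r − q) = -0.003882 / (183/365) = -0.007743
q = r − ln(F/S)/T = 0.0536 + 0.007743 = 0.061343
q = 6.13%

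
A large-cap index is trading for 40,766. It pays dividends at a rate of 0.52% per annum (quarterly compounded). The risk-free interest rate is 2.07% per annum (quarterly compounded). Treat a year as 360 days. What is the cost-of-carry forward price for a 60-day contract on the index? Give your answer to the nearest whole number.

40,871

F = S · (1+r/4)^(4T) / (1+q/4)^(4T)
= 40766 × 1.003447 / 1.000866 = 40766 × 1.002579
F = 40,871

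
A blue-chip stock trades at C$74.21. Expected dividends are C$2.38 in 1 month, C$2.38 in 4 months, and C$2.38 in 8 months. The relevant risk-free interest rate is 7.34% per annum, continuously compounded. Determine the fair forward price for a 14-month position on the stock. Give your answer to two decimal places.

PV(dividends) I = 2.38·e^(−0.0734·1/12) + 2.38·e^(−0.0734·4/12) + 2.38·e^(−0.0734·8/12)
I = 2.3655 + 2.3225 + 2.2663 = 6.9543
F = (S − I)·e^(rT) = (74.21 − 6.9543) · e^(0.0734·14/12)
= 67.2557 · e^0.085633 = 67.2557 × 1.089406 = C$73.27

C$73.27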